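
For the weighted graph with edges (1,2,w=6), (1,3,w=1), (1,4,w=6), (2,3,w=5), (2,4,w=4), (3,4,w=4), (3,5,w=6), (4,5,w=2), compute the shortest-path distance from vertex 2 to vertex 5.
6 (path: 2 -> 4 -> 5; weights 4 + 2 = 6)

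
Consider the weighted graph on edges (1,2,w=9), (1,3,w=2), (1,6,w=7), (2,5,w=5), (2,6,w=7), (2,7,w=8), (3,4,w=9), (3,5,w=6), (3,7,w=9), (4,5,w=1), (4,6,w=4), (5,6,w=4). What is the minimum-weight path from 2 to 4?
6 (path: 2 -> 5 -> 4; weights 5 + 1 = 6)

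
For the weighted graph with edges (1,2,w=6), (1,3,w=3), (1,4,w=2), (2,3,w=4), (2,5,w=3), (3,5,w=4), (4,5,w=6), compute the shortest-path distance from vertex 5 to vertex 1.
7 (path: 5 -> 3 -> 1; weights 4 + 3 = 7)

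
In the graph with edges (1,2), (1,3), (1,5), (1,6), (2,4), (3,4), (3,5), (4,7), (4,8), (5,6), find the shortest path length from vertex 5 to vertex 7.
3 (path: 5 -> 3 -> 4 -> 7, 3 edges)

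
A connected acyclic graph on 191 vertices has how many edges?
190 (A tree on V vertices has V - 1 edges, so 191 - 1 = 190)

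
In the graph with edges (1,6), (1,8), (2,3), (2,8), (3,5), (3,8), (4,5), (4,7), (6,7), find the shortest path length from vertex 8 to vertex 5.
2 (path: 8 -> 3 -> 5, 2 edges)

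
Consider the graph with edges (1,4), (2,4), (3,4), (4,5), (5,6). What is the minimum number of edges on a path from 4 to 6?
2 (path: 4 -> 5 -> 6, 2 edges)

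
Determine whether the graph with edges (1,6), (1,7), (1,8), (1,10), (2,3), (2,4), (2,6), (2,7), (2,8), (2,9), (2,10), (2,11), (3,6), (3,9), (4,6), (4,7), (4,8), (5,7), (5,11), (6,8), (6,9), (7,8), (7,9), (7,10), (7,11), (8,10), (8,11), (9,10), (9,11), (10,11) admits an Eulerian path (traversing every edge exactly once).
Yes (the graph is connected and exactly 2 vertices have odd degree: {3, 8}; any Eulerian path must start and end at those)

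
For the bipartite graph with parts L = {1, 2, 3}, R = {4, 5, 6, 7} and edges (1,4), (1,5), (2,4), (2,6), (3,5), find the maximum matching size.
3 (matching: (1,4), (2,6), (3,5); upper bound min(|L|,|R|) = min(3,4) = 3)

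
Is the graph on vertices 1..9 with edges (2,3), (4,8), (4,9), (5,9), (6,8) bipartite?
Yes. Partition: {1, 2, 4, 5, 6, 7}, {3, 8, 9}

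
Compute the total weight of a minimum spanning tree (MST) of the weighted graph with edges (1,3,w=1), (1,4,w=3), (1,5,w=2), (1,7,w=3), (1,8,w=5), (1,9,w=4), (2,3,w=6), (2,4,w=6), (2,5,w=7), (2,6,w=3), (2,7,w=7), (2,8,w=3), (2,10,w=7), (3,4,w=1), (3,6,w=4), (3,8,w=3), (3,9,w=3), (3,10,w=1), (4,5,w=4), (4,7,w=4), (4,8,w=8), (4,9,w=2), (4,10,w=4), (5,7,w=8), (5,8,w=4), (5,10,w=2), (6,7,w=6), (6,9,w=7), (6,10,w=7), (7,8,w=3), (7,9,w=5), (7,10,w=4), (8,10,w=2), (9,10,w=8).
18 (MST edges: (1,3,w=1), (1,5,w=2), (1,7,w=3), (2,6,w=3), (2,8,w=3), (3,4,w=1), (3,10,w=1), (4,9,w=2), (8,10,w=2); sum of weights 1 + 2 + 3 + 3 + 3 + 1 + 1 + 2 + 2 = 18)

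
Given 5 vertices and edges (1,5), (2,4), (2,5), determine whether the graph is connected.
No, it has 2 components: {1, 2, 4, 5}, {3}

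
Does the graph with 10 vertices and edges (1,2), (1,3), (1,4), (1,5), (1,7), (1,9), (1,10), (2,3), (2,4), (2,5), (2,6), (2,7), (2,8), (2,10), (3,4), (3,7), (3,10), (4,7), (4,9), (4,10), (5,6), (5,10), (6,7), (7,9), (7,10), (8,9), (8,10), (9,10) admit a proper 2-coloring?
No (odd cycle of length 3: 5 -> 1 -> 10 -> 5)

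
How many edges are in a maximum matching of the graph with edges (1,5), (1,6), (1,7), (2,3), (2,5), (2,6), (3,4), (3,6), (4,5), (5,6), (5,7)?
3 (matching: (1,7), (3,4), (5,6); upper bound floor(n/2) = floor(7/2) = 3)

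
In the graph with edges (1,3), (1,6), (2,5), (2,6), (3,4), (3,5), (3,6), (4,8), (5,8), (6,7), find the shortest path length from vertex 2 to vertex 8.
2 (path: 2 -> 5 -> 8, 2 edges)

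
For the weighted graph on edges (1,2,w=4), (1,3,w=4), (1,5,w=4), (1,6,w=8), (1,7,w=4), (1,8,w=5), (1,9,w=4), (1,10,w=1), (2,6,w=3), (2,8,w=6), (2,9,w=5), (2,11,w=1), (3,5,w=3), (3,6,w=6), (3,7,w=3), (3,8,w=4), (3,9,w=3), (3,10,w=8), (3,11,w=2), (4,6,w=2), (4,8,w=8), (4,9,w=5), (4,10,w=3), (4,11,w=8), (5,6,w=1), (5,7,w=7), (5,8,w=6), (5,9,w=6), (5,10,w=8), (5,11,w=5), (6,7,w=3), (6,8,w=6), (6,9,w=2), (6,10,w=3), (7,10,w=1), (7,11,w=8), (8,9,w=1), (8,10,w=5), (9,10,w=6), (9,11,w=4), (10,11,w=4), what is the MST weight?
17 (MST edges: (1,10,w=1), (2,6,w=3), (2,11,w=1), (3,7,w=3), (3,11,w=2), (4,6,w=2), (5,6,w=1), (6,9,w=2), (7,10,w=1), (8,9,w=1); sum of weights 1 + 3 + 1 + 3 + 2 + 2 + 1 + 2 + 1 + 1 = 17)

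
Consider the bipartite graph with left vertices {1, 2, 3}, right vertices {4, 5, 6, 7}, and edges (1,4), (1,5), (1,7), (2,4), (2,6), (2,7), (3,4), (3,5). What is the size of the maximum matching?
3 (matching: (1,7), (2,6), (3,5); upper bound min(|L|,|R|) = min(3,4) = 3)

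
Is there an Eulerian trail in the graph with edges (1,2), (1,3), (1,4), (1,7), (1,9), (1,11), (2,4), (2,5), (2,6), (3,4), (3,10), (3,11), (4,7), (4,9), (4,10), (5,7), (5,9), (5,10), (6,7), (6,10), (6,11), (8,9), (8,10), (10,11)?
Yes — and in fact it has an Eulerian circuit (the graph is connected and all 11 vertices have even degree)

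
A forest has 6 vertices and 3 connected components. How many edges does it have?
3 (Each of the 3 component trees on V_i vertices has V_i - 1 edges; summing gives V - C = 6 - 3 = 3)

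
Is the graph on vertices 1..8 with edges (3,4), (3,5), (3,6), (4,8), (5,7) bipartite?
Yes. Partition: {1, 2, 3, 7, 8}, {4, 5, 6}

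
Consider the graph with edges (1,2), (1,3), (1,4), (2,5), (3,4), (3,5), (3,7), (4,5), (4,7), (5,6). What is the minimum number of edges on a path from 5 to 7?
2 (path: 5 -> 3 -> 7, 2 edges)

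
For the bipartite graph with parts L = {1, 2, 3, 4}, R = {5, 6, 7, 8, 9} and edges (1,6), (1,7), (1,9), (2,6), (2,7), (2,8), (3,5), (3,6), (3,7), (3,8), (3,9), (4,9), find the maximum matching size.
4 (matching: (1,6), (2,8), (3,7), (4,9); upper bound min(|L|,|R|) = min(4,5) = 4)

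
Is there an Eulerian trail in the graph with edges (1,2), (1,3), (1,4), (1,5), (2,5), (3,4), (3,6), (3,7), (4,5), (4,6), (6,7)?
Yes (the graph is connected and exactly 2 vertices have odd degree: {5, 6}; any Eulerian path must start and end at those)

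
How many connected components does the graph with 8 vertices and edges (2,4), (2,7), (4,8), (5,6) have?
4 (components: {1}, {2, 4, 7, 8}, {3}, {5, 6})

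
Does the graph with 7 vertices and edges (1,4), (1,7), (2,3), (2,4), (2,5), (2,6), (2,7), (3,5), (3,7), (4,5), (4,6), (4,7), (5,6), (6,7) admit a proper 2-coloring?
No (odd cycle of length 3: 7 -> 1 -> 4 -> 7)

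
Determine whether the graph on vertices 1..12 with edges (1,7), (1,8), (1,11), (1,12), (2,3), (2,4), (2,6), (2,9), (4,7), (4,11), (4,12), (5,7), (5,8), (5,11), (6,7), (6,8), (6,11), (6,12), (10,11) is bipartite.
Yes. Partition: {1, 3, 4, 5, 6, 9, 10}, {2, 7, 8, 11, 12}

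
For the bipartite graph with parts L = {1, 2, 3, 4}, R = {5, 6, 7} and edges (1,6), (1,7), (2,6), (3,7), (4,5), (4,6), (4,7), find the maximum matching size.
3 (matching: (1,7), (2,6), (4,5); upper bound min(|L|,|R|) = min(4,3) = 3)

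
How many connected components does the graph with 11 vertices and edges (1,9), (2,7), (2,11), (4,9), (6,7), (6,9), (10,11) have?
4 (components: {1, 2, 4, 6, 7, 9, 10, 11}, {3}, {5}, {8})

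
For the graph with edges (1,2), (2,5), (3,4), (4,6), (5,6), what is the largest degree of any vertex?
2 (attained at vertices 2, 4, 5, 6)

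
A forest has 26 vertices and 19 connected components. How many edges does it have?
7 (Each of the 19 component trees on V_i vertices has V_i - 1 edges; summing gives V - C = 26 - 19 = 7)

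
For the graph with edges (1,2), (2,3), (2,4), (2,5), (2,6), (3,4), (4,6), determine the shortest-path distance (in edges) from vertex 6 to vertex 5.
2 (path: 6 -> 2 -> 5, 2 edges)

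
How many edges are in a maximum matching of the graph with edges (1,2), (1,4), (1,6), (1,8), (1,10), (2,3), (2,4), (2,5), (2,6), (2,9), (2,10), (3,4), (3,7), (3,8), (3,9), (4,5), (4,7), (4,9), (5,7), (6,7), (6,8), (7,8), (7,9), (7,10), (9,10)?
5 (matching: (1,4), (2,6), (3,8), (5,7), (9,10); upper bound floor(n/2) = floor(10/2) = 5)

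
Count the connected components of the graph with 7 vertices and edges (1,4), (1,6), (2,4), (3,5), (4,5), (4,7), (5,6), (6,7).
1 (components: {1, 2, 3, 4, 5, 6, 7})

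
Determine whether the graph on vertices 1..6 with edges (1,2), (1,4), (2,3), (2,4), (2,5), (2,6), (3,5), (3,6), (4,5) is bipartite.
No (odd cycle of length 3: 2 -> 1 -> 4 -> 2)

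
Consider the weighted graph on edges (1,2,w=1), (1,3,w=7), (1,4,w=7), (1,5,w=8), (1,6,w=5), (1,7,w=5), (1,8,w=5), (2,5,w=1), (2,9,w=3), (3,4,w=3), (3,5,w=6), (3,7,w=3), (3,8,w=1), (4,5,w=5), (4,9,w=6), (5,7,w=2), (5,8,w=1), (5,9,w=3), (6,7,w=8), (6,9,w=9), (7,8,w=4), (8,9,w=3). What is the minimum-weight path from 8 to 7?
3 (path: 8 -> 5 -> 7; weights 1 + 2 = 3)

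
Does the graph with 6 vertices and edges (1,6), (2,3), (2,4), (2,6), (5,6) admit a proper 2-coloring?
Yes. Partition: {1, 2, 5}, {3, 4, 6}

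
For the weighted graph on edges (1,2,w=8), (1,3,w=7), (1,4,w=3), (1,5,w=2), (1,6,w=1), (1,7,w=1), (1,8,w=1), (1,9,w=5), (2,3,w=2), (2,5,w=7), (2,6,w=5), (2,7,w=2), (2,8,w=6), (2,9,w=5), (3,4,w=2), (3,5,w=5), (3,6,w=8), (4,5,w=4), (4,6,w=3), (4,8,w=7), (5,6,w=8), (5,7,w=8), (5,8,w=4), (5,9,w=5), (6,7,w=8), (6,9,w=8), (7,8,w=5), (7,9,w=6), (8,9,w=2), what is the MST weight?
13 (MST edges: (1,5,w=2), (1,6,w=1), (1,7,w=1), (1,8,w=1), (2,3,w=2), (2,7,w=2), (3,4,w=2), (8,9,w=2); sum of weights 2 + 1 + 1 + 1 + 2 + 2 + 2 + 2 = 13)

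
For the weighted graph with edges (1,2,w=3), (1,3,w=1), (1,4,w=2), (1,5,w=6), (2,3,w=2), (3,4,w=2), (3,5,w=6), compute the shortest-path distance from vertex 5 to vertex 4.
8 (path: 5 -> 1 -> 4; weights 6 + 2 = 8)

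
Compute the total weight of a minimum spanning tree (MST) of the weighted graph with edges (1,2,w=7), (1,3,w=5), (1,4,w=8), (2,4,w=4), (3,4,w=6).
15 (MST edges: (1,3,w=5), (2,4,w=4), (3,4,w=6); sum of weights 5 + 4 + 6 = 15)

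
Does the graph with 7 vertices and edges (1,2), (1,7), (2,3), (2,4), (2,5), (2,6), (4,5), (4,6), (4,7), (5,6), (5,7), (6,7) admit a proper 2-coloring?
No (odd cycle of length 3: 5 -> 7 -> 4 -> 5)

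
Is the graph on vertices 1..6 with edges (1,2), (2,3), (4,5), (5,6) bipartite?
Yes. Partition: {1, 3, 4, 6}, {2, 5}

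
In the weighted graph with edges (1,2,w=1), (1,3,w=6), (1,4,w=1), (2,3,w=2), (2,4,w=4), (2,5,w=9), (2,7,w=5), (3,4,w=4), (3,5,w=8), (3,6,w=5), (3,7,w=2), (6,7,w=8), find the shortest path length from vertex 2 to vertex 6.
7 (path: 2 -> 3 -> 6; weights 2 + 5 = 7)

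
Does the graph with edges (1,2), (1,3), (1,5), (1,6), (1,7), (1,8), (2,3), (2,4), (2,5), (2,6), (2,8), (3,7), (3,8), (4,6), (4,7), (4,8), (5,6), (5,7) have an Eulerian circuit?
Yes (the graph is connected and all 8 vertices have even degree)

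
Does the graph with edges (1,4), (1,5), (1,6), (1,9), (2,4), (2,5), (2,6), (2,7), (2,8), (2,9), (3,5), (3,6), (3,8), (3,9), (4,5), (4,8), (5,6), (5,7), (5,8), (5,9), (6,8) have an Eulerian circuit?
No (2 vertices have odd degree: {6, 8}; Eulerian circuit requires 0)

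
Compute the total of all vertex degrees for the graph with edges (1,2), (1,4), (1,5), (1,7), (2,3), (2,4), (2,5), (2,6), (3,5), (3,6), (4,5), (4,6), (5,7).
26 (handshake: sum of degrees = 2|E| = 2 x 13 = 26)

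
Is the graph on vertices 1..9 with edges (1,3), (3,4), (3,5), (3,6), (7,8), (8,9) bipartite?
Yes. Partition: {1, 2, 4, 5, 6, 7, 9}, {3, 8}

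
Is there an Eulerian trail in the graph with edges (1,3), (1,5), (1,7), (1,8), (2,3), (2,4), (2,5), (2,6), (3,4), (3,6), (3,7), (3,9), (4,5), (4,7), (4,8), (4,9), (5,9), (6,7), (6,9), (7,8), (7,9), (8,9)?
Yes — and in fact it has an Eulerian circuit (the graph is connected and all 9 vertices have even degree)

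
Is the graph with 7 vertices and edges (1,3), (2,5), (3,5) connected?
No, it has 4 components: {1, 2, 3, 5}, {4}, {6}, {7}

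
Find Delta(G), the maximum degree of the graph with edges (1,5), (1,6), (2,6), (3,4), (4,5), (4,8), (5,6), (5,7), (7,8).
4 (attained at vertex 5)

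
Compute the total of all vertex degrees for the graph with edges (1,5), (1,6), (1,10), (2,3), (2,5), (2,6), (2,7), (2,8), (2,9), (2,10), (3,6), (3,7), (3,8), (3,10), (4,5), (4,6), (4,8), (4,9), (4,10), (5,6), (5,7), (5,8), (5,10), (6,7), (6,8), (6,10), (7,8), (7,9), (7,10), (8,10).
60 (handshake: sum of degrees = 2|E| = 2 x 30 = 60)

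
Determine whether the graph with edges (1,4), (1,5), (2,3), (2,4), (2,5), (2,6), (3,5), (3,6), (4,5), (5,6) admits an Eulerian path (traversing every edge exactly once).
No (4 vertices have odd degree: {3, 4, 5, 6}; Eulerian path requires 0 or 2)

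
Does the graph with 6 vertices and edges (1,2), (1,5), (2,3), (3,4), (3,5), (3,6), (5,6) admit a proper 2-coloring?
No (odd cycle of length 3: 6 -> 5 -> 3 -> 6)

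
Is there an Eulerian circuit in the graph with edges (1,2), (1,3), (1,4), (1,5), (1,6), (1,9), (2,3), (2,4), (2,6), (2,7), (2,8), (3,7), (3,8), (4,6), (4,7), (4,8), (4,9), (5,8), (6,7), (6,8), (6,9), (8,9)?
Yes (the graph is connected and all 9 vertices have even degree)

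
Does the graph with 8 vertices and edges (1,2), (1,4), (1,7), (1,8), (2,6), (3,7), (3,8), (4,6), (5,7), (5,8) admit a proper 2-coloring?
Yes. Partition: {1, 3, 5, 6}, {2, 4, 7, 8}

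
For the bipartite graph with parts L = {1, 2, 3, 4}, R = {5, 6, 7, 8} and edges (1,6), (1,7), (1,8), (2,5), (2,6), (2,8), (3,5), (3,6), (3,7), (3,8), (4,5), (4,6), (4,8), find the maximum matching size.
4 (matching: (1,8), (2,6), (3,7), (4,5); upper bound min(|L|,|R|) = min(4,4) = 4)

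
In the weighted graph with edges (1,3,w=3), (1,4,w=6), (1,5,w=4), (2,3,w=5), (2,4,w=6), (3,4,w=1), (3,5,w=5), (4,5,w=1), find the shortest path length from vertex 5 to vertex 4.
1 (path: 5 -> 4; weights 1 = 1)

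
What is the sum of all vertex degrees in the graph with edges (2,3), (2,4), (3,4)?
6 (handshake: sum of degrees = 2|E| = 2 x 3 = 6)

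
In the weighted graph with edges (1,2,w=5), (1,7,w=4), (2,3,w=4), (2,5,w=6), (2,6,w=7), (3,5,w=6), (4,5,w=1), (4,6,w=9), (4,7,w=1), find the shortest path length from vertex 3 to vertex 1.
9 (path: 3 -> 2 -> 1; weights 4 + 5 = 9)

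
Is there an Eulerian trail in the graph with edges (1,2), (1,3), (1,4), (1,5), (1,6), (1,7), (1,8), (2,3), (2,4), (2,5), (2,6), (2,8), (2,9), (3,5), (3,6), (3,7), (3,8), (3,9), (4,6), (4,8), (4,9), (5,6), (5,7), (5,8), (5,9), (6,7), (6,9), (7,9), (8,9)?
No (8 vertices have odd degree: {1, 2, 3, 4, 5, 6, 7, 9}; Eulerian path requires 0 or 2)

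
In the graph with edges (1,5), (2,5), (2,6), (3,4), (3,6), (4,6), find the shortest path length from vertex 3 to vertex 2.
2 (path: 3 -> 6 -> 2, 2 edges)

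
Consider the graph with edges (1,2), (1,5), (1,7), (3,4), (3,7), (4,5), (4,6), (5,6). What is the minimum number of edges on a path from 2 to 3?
3 (path: 2 -> 1 -> 7 -> 3, 3 edges)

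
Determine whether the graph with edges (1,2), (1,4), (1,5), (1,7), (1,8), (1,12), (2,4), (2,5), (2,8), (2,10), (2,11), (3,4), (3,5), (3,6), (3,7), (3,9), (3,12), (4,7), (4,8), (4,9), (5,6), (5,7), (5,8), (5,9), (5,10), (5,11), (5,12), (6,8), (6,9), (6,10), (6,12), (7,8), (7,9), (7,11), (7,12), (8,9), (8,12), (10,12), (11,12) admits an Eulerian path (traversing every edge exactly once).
Yes — and in fact it has an Eulerian circuit (the graph is connected and all 12 vertices have even degree)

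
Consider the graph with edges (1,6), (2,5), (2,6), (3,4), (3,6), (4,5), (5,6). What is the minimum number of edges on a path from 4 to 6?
2 (path: 4 -> 3 -> 6, 2 edges)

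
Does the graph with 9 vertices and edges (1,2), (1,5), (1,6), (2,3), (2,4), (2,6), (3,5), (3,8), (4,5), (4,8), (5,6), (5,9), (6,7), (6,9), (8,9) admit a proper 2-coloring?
No (odd cycle of length 3: 6 -> 1 -> 2 -> 6)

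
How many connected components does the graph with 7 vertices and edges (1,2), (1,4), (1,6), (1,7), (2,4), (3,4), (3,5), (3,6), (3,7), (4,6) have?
1 (components: {1, 2, 3, 4, 5, 6, 7})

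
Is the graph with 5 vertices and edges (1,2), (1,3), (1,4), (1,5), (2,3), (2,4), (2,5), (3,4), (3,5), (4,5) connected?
Yes (BFS from 1 visits [1, 2, 3, 4, 5] — all 5 vertices reached)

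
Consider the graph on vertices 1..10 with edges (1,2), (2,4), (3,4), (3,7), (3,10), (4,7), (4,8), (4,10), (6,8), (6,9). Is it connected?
No, it has 2 components: {1, 2, 3, 4, 6, 7, 8, 9, 10}, {5}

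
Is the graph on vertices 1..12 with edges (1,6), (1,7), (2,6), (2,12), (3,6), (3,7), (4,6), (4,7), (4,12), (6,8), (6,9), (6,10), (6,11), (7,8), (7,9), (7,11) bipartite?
Yes. Partition: {1, 2, 3, 4, 5, 8, 9, 10, 11}, {6, 7, 12}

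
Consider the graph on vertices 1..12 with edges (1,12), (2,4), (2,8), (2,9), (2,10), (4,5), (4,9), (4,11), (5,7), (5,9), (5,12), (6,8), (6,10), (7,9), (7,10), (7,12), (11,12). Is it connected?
No, it has 2 components: {1, 2, 4, 5, 6, 7, 8, 9, 10, 11, 12}, {3}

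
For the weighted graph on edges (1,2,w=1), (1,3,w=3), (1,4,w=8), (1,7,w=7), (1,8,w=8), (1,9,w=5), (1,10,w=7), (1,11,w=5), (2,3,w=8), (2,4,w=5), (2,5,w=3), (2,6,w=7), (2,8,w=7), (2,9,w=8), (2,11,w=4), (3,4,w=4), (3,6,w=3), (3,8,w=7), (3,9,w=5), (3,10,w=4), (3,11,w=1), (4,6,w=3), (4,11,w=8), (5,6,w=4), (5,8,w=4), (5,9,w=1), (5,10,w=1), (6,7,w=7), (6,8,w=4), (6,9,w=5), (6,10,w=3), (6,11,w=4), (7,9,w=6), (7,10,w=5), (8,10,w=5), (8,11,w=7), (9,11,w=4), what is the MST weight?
25 (MST edges: (1,2,w=1), (1,3,w=3), (2,5,w=3), (3,6,w=3), (3,11,w=1), (4,6,w=3), (5,8,w=4), (5,9,w=1), (5,10,w=1), (7,10,w=5); sum of weights 1 + 3 + 3 + 3 + 1 + 3 + 4 + 1 + 1 + 5 = 25)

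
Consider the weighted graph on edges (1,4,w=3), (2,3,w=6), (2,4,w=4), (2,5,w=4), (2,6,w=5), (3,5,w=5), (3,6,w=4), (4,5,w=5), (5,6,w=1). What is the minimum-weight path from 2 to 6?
5 (path: 2 -> 6; weights 5 = 5)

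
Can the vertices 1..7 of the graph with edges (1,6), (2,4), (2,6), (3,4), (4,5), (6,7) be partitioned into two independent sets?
Yes. Partition: {1, 2, 3, 5, 7}, {4, 6}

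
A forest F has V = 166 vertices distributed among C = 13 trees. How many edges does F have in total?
153 (Each of the 13 component trees on V_i vertices has V_i - 1 edges; summing gives V - C = 166 - 13 = 153)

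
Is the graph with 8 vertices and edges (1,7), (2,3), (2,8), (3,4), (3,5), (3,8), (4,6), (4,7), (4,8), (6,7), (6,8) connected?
Yes (BFS from 1 visits [1, 7, 4, 6, 3, 8, 2, 5] — all 8 vertices reached)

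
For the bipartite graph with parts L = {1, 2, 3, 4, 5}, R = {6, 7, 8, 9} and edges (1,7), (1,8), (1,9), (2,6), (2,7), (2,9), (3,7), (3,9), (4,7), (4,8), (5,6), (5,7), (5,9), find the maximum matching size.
4 (matching: (1,9), (2,7), (4,8), (5,6); upper bound min(|L|,|R|) = min(5,4) = 4)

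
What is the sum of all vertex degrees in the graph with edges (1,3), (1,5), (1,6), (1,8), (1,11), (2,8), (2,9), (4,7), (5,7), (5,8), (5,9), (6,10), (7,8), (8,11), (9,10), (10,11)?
32 (handshake: sum of degrees = 2|E| = 2 x 16 = 32)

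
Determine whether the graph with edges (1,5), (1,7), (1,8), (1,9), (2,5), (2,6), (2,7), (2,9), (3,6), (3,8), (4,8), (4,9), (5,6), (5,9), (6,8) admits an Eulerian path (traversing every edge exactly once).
Yes — and in fact it has an Eulerian circuit (the graph is connected and all 9 vertices have even degree)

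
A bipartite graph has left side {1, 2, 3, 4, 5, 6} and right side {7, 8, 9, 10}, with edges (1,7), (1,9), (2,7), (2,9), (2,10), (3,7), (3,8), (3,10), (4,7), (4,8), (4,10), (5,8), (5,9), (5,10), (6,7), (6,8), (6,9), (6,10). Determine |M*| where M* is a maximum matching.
4 (matching: (1,9), (2,10), (3,8), (4,7); upper bound min(|L|,|R|) = min(6,4) = 4)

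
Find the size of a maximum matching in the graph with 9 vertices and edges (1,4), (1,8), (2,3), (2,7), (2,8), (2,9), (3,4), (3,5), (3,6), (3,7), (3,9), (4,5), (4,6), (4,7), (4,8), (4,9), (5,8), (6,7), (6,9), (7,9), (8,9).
4 (matching: (2,8), (3,9), (4,5), (6,7); upper bound floor(n/2) = floor(9/2) = 4)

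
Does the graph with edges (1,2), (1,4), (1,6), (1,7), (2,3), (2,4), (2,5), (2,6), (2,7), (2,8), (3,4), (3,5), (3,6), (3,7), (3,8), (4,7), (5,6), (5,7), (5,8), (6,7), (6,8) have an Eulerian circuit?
No (2 vertices have odd degree: {2, 5}; Eulerian circuit requires 0)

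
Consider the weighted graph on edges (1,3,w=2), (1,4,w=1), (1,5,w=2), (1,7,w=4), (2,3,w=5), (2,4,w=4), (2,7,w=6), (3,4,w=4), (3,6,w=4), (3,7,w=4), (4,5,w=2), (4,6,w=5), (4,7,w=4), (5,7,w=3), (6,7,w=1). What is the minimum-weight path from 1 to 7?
4 (path: 1 -> 7; weights 4 = 4)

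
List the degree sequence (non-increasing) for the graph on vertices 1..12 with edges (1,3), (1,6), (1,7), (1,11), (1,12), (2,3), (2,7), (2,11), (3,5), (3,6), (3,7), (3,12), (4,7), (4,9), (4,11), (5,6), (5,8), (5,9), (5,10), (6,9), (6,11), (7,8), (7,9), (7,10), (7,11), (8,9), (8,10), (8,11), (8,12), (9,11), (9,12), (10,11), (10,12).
[8, 8, 7, 6, 6, 5, 5, 5, 5, 5, 3, 3] (degrees: deg(1)=5, deg(2)=3, deg(3)=6, deg(4)=3, deg(5)=5, deg(6)=5, deg(7)=8, deg(8)=6, deg(9)=7, deg(10)=5, deg(11)=8, deg(12)=5)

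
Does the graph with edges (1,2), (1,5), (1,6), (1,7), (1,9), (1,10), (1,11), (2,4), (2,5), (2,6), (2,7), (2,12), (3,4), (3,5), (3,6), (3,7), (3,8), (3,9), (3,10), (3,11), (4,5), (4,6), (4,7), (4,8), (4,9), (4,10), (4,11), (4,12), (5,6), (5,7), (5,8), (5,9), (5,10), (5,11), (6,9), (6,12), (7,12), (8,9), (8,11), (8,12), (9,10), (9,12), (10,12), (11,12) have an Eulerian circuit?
No (2 vertices have odd degree: {1, 6}; Eulerian circuit requires 0)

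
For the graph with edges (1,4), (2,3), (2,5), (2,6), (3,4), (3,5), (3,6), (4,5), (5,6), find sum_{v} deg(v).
18 (handshake: sum of degrees = 2|E| = 2 x 9 = 18)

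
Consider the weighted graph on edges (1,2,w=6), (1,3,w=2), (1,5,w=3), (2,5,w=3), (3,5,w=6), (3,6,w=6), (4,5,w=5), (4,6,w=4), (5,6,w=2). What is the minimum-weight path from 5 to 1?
3 (path: 5 -> 1; weights 3 = 3)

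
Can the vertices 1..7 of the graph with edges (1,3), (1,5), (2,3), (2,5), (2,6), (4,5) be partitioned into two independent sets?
Yes. Partition: {1, 2, 4, 7}, {3, 5, 6}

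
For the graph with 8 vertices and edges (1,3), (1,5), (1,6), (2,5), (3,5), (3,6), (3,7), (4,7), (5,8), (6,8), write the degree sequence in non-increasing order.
[4, 4, 3, 3, 2, 2, 1, 1] (degrees: deg(1)=3, deg(2)=1, deg(3)=4, deg(4)=1, deg(5)=4, deg(6)=3, deg(7)=2, deg(8)=2)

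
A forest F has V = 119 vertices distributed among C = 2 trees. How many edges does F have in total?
117 (Each of the 2 component trees on V_i vertices has V_i - 1 edges; summing gives V - C = 119 - 2 = 117)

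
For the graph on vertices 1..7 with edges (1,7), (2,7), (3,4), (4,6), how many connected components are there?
3 (components: {1, 2, 7}, {3, 4, 6}, {5})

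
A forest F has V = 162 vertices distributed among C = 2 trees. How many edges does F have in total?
160 (Each of the 2 component trees on V_i vertices has V_i - 1 edges; summing gives V - C = 162 - 2 = 160)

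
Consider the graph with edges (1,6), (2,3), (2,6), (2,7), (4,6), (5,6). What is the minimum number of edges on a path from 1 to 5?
2 (path: 1 -> 6 -> 5, 2 edges)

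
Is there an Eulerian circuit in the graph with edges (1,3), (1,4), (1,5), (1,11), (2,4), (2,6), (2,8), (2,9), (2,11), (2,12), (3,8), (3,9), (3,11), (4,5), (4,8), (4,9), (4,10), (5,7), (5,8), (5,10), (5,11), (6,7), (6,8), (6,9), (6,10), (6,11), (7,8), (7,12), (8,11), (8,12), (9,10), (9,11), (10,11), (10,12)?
Yes (the graph is connected and all 12 vertices have even degree)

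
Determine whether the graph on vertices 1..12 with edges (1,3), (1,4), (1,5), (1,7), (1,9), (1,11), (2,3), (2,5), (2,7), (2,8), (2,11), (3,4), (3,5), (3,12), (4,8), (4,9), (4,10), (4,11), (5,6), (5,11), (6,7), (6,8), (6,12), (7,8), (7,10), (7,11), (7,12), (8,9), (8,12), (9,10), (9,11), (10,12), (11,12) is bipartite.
No (odd cycle of length 3: 7 -> 1 -> 11 -> 7)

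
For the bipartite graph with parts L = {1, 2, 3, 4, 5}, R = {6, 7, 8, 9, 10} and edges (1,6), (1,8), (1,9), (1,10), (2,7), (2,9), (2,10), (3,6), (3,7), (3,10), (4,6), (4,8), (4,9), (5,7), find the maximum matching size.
5 (matching: (1,10), (2,9), (3,6), (4,8), (5,7); upper bound min(|L|,|R|) = min(5,5) = 5)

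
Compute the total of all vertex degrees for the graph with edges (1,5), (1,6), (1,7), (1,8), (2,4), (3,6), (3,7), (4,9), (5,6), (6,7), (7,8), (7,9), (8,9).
26 (handshake: sum of degrees = 2|E| = 2 x 13 = 26)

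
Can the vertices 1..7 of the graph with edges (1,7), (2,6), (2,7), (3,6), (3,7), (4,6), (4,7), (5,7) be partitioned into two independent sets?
Yes. Partition: {1, 2, 3, 4, 5}, {6, 7}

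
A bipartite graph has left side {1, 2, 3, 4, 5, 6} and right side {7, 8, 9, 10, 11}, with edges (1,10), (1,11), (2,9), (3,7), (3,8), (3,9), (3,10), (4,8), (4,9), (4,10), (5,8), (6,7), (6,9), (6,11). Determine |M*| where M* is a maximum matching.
5 (matching: (1,11), (2,9), (3,10), (4,8), (6,7); upper bound min(|L|,|R|) = min(6,5) = 5)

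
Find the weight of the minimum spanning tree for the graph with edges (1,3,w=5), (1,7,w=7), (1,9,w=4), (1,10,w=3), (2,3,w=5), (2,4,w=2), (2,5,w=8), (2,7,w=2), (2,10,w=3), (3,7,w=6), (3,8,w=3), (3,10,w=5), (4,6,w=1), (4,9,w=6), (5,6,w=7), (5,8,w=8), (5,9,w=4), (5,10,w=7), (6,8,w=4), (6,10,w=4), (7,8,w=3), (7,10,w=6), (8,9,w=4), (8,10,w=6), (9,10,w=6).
25 (MST edges: (1,9,w=4), (1,10,w=3), (2,4,w=2), (2,7,w=2), (2,10,w=3), (3,8,w=3), (4,6,w=1), (5,9,w=4), (7,8,w=3); sum of weights 4 + 3 + 2 + 2 + 3 + 3 + 1 + 4 + 3 = 25)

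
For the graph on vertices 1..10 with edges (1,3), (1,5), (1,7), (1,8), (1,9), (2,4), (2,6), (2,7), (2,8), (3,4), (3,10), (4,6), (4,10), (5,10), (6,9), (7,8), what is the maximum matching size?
5 (matching: (1,3), (2,4), (5,10), (6,9), (7,8); upper bound floor(n/2) = floor(10/2) = 5)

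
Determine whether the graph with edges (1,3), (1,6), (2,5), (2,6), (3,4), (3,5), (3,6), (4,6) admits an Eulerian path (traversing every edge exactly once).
Yes — and in fact it has an Eulerian circuit (the graph is connected and all 6 vertices have even degree)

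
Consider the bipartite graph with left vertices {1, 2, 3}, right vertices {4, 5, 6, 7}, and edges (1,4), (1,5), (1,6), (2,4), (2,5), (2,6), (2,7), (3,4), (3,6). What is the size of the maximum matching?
3 (matching: (1,5), (2,7), (3,6); upper bound min(|L|,|R|) = min(3,4) = 3)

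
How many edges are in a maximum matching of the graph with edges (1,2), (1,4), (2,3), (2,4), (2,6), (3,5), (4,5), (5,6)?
3 (matching: (1,4), (2,6), (3,5); upper bound floor(n/2) = floor(6/2) = 3)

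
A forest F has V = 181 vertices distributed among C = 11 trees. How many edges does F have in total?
170 (Each of the 11 component trees on V_i vertices has V_i - 1 edges; summing gives V - C = 181 - 11 = 170)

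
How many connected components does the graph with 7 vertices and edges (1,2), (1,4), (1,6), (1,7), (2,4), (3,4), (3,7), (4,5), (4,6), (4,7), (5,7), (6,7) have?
1 (components: {1, 2, 3, 4, 5, 6, 7})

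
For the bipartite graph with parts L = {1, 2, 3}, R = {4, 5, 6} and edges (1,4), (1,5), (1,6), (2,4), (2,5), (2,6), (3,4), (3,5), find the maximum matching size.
3 (matching: (1,6), (2,5), (3,4); upper bound min(|L|,|R|) = min(3,3) = 3)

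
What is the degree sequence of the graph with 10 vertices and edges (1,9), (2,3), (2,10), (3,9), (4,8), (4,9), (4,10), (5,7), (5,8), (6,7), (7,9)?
[4, 3, 3, 2, 2, 2, 2, 2, 1, 1] (degrees: deg(1)=1, deg(2)=2, deg(3)=2, deg(4)=3, deg(5)=2, deg(6)=1, deg(7)=3, deg(8)=2, deg(9)=4, deg(10)=2)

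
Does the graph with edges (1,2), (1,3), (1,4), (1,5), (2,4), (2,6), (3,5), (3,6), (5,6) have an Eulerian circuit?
No (4 vertices have odd degree: {2, 3, 5, 6}; Eulerian circuit requires 0)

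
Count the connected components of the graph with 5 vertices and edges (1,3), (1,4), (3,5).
2 (components: {1, 3, 4, 5}, {2})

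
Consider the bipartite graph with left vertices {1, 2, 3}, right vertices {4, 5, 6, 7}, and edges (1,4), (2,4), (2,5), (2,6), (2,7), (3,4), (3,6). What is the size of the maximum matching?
3 (matching: (1,4), (2,7), (3,6); upper bound min(|L|,|R|) = min(3,4) = 3)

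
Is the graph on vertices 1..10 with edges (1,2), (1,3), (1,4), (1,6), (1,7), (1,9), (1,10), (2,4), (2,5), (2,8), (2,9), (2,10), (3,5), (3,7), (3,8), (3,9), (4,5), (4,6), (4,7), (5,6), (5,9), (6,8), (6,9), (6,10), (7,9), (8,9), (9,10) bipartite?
No (odd cycle of length 3: 9 -> 1 -> 10 -> 9)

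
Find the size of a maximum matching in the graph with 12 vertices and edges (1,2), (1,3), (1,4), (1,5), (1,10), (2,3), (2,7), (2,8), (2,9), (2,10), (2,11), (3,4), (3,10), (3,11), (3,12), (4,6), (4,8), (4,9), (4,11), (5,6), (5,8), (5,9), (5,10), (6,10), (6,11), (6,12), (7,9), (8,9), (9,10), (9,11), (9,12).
6 (matching: (1,5), (2,7), (3,10), (4,8), (6,11), (9,12); upper bound floor(n/2) = floor(12/2) = 6)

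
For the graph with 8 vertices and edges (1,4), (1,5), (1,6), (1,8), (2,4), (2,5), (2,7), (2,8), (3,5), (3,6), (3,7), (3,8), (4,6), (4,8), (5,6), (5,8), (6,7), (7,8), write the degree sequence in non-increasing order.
[6, 5, 5, 4, 4, 4, 4, 4] (degrees: deg(1)=4, deg(2)=4, deg(3)=4, deg(4)=4, deg(5)=5, deg(6)=5, deg(7)=4, deg(8)=6)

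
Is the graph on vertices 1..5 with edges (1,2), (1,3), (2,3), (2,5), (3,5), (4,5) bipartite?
No (odd cycle of length 3: 2 -> 1 -> 3 -> 2)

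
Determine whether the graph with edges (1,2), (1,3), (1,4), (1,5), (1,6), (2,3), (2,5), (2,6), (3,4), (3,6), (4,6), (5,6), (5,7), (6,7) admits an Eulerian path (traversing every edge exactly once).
Yes (the graph is connected and exactly 2 vertices have odd degree: {1, 4}; any Eulerian path must start and end at those)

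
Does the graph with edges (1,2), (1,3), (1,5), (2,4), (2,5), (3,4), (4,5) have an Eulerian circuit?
No (4 vertices have odd degree: {1, 2, 4, 5}; Eulerian circuit requires 0)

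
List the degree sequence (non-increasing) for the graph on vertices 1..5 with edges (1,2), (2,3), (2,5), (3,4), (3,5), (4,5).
[3, 3, 3, 2, 1] (degrees: deg(1)=1, deg(2)=3, deg(3)=3, deg(4)=2, deg(5)=3)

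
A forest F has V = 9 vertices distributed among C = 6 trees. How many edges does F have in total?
3 (Each of the 6 component trees on V_i vertices has V_i - 1 edges; summing gives V - C = 9 - 6 = 3)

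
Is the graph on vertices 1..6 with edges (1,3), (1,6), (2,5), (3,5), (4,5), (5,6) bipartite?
Yes. Partition: {1, 5}, {2, 3, 4, 6}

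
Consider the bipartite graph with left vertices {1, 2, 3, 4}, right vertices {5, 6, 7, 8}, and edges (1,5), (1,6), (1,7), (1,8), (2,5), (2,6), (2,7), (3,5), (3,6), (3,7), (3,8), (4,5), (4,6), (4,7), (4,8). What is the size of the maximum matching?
4 (matching: (1,8), (2,7), (3,6), (4,5); upper bound min(|L|,|R|) = min(4,4) = 4)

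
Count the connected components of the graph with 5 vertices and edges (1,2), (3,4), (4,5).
2 (components: {1, 2}, {3, 4, 5})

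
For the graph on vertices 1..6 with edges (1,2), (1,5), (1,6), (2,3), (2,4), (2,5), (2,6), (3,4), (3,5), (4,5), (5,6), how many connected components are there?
1 (components: {1, 2, 3, 4, 5, 6})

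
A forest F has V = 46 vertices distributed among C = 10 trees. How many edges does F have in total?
36 (Each of the 10 component trees on V_i vertices has V_i - 1 edges; summing gives V - C = 46 - 10 = 36)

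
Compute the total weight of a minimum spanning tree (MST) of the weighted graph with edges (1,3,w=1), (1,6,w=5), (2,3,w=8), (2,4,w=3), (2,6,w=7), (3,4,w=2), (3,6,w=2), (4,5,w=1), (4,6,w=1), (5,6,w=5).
8 (MST edges: (1,3,w=1), (2,4,w=3), (3,6,w=2), (4,5,w=1), (4,6,w=1); sum of weights 1 + 3 + 2 + 1 + 1 = 8)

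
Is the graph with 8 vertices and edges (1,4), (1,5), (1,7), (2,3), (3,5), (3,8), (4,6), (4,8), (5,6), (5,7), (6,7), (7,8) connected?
Yes (BFS from 1 visits [1, 4, 5, 7, 6, 8, 3, 2] — all 8 vertices reached)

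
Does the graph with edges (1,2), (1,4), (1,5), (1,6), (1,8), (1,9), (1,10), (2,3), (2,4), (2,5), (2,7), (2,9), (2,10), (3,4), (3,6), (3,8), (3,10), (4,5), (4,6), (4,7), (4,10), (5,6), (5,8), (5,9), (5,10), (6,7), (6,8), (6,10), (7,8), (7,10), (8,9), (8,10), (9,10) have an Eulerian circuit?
No (10 vertices have odd degree: {1, 2, 3, 4, 5, 6, 7, 8, 9, 10}; Eulerian circuit requires 0)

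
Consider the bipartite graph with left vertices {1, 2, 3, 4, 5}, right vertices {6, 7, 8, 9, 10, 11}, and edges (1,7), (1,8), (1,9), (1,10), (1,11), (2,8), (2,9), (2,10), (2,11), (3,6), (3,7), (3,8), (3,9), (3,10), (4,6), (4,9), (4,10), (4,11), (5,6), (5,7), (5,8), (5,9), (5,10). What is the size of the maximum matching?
5 (matching: (1,11), (2,8), (3,9), (4,10), (5,7); upper bound min(|L|,|R|) = min(5,6) = 5)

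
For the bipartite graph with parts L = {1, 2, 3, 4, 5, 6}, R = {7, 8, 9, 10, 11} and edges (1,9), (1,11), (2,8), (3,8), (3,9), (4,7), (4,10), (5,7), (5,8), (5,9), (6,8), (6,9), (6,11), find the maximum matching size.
5 (matching: (1,11), (2,8), (3,9), (4,10), (5,7); upper bound min(|L|,|R|) = min(6,5) = 5)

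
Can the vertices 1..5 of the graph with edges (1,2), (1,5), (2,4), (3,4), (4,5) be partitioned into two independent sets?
Yes. Partition: {1, 4}, {2, 3, 5}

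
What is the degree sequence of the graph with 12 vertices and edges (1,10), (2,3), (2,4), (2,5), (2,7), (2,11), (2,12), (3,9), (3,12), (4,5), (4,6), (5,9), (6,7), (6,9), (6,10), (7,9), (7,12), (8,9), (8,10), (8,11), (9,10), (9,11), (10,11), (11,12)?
[7, 6, 5, 5, 4, 4, 4, 3, 3, 3, 3, 1] (degrees: deg(1)=1, deg(2)=6, deg(3)=3, deg(4)=3, deg(5)=3, deg(6)=4, deg(7)=4, deg(8)=3, deg(9)=7, deg(10)=5, deg(11)=5, deg(12)=4)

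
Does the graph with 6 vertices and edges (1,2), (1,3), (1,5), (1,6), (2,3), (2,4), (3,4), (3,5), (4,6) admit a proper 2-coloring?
No (odd cycle of length 3: 2 -> 1 -> 3 -> 2)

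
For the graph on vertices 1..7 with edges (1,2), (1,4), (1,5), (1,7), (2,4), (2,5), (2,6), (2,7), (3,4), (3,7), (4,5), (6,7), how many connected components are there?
1 (components: {1, 2, 3, 4, 5, 6, 7})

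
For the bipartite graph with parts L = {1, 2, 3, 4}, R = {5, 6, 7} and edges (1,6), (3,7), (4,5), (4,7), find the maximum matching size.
3 (matching: (1,6), (3,7), (4,5); upper bound min(|L|,|R|) = min(4,3) = 3)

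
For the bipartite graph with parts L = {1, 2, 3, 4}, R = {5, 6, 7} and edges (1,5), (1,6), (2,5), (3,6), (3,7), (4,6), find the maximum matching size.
3 (matching: (1,6), (2,5), (3,7); upper bound min(|L|,|R|) = min(4,3) = 3)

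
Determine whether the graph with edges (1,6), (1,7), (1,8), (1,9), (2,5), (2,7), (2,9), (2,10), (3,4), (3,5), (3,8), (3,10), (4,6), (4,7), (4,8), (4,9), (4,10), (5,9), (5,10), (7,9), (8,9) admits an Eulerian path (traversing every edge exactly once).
Yes — and in fact it has an Eulerian circuit (the graph is connected and all 10 vertices have even degree)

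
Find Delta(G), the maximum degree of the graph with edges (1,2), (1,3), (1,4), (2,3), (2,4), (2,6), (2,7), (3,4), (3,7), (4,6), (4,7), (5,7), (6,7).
5 (attained at vertices 2, 4, 7)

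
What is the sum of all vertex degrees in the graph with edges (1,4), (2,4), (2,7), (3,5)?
8 (handshake: sum of degrees = 2|E| = 2 x 4 = 8)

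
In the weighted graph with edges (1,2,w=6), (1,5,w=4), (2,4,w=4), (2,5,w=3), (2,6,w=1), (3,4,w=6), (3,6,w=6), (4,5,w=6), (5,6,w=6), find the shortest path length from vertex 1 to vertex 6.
7 (path: 1 -> 2 -> 6; weights 6 + 1 = 7)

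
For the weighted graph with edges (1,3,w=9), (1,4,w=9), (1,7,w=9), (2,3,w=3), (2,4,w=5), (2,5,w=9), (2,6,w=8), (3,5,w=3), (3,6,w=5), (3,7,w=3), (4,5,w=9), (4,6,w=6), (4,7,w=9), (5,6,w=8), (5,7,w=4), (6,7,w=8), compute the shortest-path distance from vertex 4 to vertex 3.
8 (path: 4 -> 2 -> 3; weights 5 + 3 = 8)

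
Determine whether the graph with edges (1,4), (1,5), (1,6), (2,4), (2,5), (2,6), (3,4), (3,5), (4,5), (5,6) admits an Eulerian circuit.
No (4 vertices have odd degree: {1, 2, 5, 6}; Eulerian circuit requires 0)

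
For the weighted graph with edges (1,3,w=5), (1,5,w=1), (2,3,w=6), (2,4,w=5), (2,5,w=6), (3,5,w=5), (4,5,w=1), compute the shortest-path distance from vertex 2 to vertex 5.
6 (path: 2 -> 5; weights 6 = 6)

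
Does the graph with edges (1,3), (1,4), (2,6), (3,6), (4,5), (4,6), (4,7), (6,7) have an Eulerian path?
Yes (the graph is connected and exactly 2 vertices have odd degree: {2, 5}; any Eulerian path must start and end at those)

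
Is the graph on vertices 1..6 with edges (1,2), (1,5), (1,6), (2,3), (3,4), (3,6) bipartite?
Yes. Partition: {1, 3}, {2, 4, 5, 6}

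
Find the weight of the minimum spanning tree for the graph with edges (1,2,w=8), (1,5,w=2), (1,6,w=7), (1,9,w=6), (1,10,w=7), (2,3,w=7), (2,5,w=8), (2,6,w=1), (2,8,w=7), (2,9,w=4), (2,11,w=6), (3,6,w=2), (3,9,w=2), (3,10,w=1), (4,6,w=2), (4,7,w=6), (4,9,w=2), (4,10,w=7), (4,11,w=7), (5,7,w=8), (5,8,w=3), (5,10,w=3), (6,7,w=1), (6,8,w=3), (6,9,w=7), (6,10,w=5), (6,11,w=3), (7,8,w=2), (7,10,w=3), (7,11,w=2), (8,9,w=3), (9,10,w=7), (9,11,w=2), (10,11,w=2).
18 (MST edges: (1,5,w=2), (2,6,w=1), (3,6,w=2), (3,9,w=2), (3,10,w=1), (4,9,w=2), (5,10,w=3), (6,7,w=1), (7,8,w=2), (7,11,w=2); sum of weights 2 + 1 + 2 + 2 + 1 + 2 + 3 + 1 + 2 + 2 = 18)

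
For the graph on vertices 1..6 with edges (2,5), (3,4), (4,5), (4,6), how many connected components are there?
2 (components: {1}, {2, 3, 4, 5, 6})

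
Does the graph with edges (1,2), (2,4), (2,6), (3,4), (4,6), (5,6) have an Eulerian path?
No (6 vertices have odd degree: {1, 2, 3, 4, 5, 6}; Eulerian path requires 0 or 2)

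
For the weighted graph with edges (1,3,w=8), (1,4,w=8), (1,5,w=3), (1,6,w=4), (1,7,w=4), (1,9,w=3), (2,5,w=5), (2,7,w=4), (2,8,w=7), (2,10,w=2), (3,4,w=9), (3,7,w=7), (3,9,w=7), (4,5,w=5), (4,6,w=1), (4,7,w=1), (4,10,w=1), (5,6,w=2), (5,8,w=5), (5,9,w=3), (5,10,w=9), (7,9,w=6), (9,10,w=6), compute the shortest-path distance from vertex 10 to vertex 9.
6 (path: 10 -> 9; weights 6 = 6)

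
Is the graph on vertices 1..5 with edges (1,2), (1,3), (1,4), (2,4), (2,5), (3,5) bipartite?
No (odd cycle of length 3: 4 -> 1 -> 2 -> 4)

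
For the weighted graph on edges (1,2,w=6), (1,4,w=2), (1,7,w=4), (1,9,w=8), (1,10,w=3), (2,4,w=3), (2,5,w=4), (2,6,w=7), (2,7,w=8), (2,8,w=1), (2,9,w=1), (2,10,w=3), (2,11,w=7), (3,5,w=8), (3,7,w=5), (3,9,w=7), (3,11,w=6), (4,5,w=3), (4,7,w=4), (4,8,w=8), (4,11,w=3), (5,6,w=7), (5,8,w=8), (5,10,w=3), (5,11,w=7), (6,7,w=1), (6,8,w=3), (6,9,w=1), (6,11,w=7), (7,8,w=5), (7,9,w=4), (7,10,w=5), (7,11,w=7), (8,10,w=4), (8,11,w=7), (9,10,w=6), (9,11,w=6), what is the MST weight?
23 (MST edges: (1,4,w=2), (1,10,w=3), (2,8,w=1), (2,9,w=1), (2,10,w=3), (3,7,w=5), (4,5,w=3), (4,11,w=3), (6,7,w=1), (6,9,w=1); sum of weights 2 + 3 + 1 + 1 + 3 + 5 + 3 + 3 + 1 + 1 = 23)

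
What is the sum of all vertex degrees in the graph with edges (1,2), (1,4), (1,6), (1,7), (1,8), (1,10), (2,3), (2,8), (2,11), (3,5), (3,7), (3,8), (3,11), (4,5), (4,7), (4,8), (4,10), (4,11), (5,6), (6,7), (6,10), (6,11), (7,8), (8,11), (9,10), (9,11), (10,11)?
54 (handshake: sum of degrees = 2|E| = 2 x 27 = 54)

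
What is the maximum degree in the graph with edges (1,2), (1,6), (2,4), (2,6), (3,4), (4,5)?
3 (attained at vertices 2, 4)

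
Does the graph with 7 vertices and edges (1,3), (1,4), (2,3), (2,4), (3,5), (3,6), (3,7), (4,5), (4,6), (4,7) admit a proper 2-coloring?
Yes. Partition: {1, 2, 5, 6, 7}, {3, 4}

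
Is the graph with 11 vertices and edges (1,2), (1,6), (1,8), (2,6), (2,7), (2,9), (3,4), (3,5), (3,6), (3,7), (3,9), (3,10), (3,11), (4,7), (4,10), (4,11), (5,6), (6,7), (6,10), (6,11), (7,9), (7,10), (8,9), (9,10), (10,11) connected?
Yes (BFS from 1 visits [1, 2, 6, 8, 7, 9, 3, 5, 10, 11, 4] — all 11 vertices reached)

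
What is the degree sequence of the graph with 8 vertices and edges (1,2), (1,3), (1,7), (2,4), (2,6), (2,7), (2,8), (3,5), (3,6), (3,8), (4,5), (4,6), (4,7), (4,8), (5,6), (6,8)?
[5, 5, 5, 4, 4, 3, 3, 3] (degrees: deg(1)=3, deg(2)=5, deg(3)=4, deg(4)=5, deg(5)=3, deg(6)=5, deg(7)=3, deg(8)=4)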